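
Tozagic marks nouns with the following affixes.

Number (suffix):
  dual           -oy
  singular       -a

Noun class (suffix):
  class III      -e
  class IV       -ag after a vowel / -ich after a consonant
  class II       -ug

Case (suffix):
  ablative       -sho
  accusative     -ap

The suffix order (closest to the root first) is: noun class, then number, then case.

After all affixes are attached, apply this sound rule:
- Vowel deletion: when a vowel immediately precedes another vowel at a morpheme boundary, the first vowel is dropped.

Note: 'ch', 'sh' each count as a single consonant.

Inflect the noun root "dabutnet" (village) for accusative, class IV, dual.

dabutnetichoyap

Attach noun class class IV -ich (after consonant 't') → dabutnetich.
Attach number dual -oy → dabutnetichoy.
Attach case accusative -ap → dabutnetichoyap.
Vowel deletion: no change.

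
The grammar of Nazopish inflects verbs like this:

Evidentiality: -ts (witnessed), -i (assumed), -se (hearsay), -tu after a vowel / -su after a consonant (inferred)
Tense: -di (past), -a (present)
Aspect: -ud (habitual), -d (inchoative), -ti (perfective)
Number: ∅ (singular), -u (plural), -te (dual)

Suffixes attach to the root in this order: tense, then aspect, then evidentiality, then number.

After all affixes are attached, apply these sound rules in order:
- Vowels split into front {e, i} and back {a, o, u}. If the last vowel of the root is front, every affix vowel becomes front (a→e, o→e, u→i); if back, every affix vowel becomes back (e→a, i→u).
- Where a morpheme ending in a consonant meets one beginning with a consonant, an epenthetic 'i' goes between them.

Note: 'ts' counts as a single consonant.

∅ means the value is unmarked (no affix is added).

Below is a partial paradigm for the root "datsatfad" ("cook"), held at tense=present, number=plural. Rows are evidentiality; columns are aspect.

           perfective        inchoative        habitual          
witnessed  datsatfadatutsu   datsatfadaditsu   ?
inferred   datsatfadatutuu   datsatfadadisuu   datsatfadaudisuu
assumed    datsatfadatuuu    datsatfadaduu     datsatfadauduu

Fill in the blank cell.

datsatfadauditsu

Attach tense present -a → datsatfada.
Attach aspect habitual -ud → datsatfadaud.
Attach evidentiality witnessed -ts → datsatfadaudts.
Attach number plural -u → datsatfadaudtsu.
Vowel harmony: no change.
Apply epenthesis: datsatfadaudtsu → datsatfadauditsu.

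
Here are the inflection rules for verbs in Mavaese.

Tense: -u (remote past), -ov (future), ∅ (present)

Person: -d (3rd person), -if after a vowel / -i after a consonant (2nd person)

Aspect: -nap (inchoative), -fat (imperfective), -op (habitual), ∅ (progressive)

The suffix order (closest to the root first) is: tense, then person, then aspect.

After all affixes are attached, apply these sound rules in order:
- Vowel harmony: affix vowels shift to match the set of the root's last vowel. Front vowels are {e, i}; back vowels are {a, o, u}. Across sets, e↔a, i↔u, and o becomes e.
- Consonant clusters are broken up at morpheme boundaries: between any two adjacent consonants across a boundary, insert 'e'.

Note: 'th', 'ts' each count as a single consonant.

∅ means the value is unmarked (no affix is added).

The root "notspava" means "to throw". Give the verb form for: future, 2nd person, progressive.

Attach tense future -ov → notspavaov.
Attach person 2nd person -i (after consonant 'v') → notspavaovi.
aspect = progressive: zero marking, form stays notspavaovi.
Apply vowel harmony: notspavaovi → notspavaovu.
Epenthesis: no change.

notspavaovu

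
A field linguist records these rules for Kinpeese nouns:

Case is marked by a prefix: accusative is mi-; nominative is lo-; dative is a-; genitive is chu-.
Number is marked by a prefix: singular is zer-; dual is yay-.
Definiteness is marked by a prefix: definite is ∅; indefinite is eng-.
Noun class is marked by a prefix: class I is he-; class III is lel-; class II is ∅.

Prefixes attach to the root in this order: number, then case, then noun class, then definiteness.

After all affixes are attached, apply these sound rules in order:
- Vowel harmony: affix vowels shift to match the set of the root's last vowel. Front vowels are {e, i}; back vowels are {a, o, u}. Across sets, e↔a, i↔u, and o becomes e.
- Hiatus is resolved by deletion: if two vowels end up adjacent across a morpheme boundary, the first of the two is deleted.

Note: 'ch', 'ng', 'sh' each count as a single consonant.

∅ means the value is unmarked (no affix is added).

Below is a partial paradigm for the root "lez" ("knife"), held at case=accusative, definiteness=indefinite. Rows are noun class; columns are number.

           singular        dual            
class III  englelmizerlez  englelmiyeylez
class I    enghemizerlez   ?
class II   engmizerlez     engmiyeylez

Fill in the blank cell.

enghemiyeylez

Attach number dual yay- → yaylez.
Attach case accusative mi- → miyaylez.
Attach noun class class I he- → hemiyaylez.
Attach definiteness indefinite eng- → enghemiyaylez.
Apply vowel harmony: enghemiyaylez → enghemiyeylez.
Vowel deletion: no change.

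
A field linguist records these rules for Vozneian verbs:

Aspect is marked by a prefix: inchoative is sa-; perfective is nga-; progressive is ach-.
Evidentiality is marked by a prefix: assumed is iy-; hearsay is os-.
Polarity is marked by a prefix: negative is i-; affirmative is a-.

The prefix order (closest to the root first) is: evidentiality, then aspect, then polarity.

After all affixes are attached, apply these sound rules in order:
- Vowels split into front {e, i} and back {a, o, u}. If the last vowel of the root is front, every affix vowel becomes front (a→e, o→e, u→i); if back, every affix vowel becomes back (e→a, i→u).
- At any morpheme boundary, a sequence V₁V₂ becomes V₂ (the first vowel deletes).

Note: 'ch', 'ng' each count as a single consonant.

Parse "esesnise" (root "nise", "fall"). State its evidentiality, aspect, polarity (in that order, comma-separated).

hearsay, inchoative, affirmative

Segment: a-sa-os-nise.
evidentiality: os- → hearsay.
aspect: sa- → inchoative.
polarity: a- → affirmative.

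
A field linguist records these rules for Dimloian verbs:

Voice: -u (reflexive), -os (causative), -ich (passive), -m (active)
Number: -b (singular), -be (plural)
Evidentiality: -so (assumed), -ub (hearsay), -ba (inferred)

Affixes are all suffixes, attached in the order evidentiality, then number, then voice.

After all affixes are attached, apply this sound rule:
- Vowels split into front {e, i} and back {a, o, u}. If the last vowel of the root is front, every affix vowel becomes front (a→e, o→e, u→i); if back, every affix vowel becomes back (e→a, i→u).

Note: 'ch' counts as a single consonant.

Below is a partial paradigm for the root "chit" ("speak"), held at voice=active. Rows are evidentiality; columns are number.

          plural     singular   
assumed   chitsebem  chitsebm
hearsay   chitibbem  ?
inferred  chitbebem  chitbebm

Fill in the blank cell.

chitibbm

Attach evidentiality hearsay -ub → chitub.
Attach number singular -b → chitubb.
Attach voice active -m → chitubbm.
Apply vowel harmony: chitubbm → chitibbm.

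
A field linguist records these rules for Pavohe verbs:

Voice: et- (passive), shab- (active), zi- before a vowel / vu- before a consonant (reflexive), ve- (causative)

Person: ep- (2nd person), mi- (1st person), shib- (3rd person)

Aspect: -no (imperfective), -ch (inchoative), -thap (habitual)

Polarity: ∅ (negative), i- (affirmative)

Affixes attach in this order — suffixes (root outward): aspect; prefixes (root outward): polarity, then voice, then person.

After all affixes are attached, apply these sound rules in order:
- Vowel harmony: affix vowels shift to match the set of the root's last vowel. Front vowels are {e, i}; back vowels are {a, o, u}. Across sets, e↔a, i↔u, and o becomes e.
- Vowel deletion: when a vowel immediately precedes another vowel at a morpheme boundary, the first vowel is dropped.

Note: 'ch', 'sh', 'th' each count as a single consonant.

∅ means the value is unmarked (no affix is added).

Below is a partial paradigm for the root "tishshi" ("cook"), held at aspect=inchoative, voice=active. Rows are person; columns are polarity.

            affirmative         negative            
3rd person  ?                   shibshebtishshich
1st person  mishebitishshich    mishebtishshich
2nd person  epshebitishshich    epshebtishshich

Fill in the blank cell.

shibshebitishshich

Attach polarity affirmative i- → itishshi.
Attach aspect inchoative -ch → itishshich.
Attach voice active shab- → shabitishshich.
Attach person 3rd person shib- → shibshabitishshich.
Apply vowel harmony: shibshabitishshich → shibshebitishshich.
Vowel deletion: no change.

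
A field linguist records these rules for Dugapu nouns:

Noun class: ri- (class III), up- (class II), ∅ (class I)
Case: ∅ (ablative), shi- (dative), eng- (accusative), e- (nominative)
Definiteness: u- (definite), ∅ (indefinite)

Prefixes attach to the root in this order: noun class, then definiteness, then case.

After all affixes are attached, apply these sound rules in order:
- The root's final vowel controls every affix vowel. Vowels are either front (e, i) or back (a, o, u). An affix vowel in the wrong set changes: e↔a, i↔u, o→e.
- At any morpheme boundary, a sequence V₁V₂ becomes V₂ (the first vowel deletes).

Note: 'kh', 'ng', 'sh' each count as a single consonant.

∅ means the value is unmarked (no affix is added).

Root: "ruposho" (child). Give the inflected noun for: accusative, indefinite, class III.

angruruposho

Attach noun class class III ri- → riruposho.
definiteness = indefinite: zero marking, form stays riruposho.
Attach case accusative eng- → engriruposho.
Apply vowel harmony: engriruposho → angruruposho.
Vowel deletion: no change.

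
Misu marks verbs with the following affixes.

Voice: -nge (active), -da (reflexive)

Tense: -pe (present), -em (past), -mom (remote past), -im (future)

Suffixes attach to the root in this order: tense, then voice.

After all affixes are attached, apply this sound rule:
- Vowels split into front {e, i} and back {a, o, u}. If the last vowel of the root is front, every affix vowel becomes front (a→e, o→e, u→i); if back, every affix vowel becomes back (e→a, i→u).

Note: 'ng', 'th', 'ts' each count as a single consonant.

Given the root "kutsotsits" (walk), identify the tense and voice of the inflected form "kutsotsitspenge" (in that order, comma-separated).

Segment: kutsotsits-pe-nge.
tense: -pe → present.
voice: -nge → active.

present, active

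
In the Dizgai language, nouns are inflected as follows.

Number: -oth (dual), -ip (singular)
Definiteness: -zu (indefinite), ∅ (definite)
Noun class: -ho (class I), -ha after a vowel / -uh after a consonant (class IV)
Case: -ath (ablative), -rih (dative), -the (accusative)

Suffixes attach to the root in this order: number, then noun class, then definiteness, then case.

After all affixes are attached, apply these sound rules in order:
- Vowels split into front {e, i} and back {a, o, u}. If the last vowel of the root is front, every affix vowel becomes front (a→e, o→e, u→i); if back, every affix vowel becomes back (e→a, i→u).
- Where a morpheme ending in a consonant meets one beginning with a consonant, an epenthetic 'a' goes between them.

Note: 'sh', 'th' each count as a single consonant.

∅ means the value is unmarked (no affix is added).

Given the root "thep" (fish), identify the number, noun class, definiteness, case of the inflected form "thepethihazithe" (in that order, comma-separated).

Segment: thep-oth-uh-zu-the.
number: -oth → dual.
noun class: -ha/uh → class IV.
definiteness: -zu → indefinite.
case: -the → accusative.

dual, class IV, indefinite, accusative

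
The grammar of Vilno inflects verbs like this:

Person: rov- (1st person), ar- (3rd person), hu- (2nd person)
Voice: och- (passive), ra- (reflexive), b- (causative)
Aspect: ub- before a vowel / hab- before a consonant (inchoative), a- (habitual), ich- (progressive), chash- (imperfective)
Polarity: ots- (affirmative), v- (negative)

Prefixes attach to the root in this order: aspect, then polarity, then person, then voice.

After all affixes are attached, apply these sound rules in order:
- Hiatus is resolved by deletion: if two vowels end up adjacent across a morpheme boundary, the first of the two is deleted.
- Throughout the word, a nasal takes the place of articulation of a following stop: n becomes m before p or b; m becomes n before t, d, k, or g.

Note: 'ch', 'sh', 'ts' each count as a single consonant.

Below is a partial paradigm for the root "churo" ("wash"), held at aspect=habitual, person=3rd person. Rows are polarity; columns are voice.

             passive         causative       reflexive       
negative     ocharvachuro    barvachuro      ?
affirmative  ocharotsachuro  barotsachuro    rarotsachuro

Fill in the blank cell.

rarvachuro

Attach aspect habitual a- → achuro.
Attach polarity negative v- → vachuro.
Attach person 3rd person ar- → arvachuro.
Attach voice reflexive ra- → raarvachuro.
Apply vowel deletion: raarvachuro → rarvachuro.
Nasal assimilation: no change.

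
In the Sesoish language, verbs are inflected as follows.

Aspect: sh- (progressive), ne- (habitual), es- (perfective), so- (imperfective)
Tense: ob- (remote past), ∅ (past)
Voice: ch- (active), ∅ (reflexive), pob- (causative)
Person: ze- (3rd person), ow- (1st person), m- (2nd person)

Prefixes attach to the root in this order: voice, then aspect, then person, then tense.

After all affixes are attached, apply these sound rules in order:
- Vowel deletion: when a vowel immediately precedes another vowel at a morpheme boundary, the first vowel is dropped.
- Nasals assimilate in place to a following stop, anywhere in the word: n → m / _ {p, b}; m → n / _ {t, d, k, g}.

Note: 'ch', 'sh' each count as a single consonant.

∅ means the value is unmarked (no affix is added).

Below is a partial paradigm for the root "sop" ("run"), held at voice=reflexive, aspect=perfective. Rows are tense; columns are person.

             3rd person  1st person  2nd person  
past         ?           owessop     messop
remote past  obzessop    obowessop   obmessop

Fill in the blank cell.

voice = reflexive: zero marking, form stays sop.
Attach aspect perfective es- → essop.
Attach person 3rd person ze- → zeessop.
tense = past: zero marking, form stays zeessop.
Apply vowel deletion: zeessop → zessop.
Nasal assimilation: no change.

zessop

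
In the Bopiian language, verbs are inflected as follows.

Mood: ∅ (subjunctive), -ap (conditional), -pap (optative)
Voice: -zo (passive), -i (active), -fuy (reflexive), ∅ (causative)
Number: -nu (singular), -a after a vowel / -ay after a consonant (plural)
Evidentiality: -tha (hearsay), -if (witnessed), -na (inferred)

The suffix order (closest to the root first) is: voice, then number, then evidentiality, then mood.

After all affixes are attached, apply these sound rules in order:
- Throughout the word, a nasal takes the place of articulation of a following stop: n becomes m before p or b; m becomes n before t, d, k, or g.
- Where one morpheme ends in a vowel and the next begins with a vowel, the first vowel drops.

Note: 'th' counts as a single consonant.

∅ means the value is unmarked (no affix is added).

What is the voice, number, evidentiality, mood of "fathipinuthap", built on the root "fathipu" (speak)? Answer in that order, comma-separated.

active, singular, hearsay, conditional

Segment: fathipu-i-nu-tha-ap.
voice: -i → active.
number: -nu → singular.
evidentiality: -tha → hearsay.
mood: -ap → conditional.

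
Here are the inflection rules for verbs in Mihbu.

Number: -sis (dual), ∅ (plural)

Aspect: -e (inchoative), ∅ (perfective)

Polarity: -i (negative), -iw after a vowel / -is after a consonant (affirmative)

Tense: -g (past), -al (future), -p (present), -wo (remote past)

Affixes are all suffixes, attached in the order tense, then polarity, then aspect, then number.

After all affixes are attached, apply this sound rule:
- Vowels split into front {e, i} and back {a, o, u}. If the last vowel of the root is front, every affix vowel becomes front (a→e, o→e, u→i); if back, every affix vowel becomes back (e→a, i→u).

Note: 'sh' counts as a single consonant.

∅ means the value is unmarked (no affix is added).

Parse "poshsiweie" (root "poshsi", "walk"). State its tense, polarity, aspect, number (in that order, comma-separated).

Segment: poshsi-wo-i-e.
tense: -wo → remote past.
polarity: -i → negative.
aspect: -e → inchoative.
number: ∅ → plural.

remote past, negative, inchoative, plural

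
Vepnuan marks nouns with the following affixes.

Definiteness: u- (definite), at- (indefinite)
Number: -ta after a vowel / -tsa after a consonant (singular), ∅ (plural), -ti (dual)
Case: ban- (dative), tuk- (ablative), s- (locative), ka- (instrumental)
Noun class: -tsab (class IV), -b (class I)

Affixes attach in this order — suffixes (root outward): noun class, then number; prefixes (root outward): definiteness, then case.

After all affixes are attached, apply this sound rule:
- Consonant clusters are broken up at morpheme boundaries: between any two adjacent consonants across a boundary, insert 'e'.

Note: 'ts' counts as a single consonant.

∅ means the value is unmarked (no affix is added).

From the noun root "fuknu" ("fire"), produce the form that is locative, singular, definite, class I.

sufuknubetsa

Attach noun class class I -b → fuknub.
Attach definiteness definite u- → ufuknub.
Attach number singular -tsa (after consonant 'b') → ufuknubtsa.
Attach case locative s- → sufuknubtsa.
Apply epenthesis: sufuknubtsa → sufuknubetsa.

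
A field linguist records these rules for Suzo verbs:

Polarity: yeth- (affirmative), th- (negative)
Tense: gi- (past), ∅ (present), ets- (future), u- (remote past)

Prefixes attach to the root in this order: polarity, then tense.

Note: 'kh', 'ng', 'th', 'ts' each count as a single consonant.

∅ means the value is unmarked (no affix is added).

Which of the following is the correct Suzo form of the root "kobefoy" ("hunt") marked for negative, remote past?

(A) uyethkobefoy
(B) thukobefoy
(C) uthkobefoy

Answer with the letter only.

Attach polarity negative th- → thkobefoy.
Attach tense remote past u- → uthkobefoy.
So the correct form is uthkobefoy, option (C).
(B) thukobefoy is wrong: it has the affixes in the wrong order.
(A) uyethkobefoy is wrong: it uses affirmative instead of negative for polarity.

C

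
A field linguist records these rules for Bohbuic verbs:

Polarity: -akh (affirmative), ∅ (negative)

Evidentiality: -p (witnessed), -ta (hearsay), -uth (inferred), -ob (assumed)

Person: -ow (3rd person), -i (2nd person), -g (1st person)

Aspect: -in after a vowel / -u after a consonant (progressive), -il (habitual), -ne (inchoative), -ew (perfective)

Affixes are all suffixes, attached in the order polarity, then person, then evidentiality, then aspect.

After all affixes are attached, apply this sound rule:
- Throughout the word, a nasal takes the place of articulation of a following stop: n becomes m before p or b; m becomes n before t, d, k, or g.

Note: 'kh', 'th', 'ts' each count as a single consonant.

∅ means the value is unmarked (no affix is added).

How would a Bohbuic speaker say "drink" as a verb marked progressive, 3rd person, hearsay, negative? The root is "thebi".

polarity = negative: zero marking, form stays thebi.
Attach person 3rd person -ow → thebiow.
Attach evidentiality hearsay -ta → thebiowta.
Attach aspect progressive -in (after vowel 'a') → thebiowtain.
Nasal assimilation: no change.

thebiowtain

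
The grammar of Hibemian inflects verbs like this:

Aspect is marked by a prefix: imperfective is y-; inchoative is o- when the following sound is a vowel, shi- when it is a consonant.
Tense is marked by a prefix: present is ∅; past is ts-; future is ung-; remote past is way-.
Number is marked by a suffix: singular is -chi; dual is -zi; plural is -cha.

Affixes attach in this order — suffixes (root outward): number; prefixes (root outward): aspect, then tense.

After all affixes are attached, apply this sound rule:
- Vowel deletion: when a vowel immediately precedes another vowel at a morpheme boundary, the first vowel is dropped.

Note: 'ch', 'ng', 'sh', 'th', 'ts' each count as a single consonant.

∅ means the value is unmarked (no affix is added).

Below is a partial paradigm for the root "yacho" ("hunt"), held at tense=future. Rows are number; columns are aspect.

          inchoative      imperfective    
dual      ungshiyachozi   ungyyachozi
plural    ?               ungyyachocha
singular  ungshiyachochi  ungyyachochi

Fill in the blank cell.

Attach number plural -cha → yachocha.
Attach aspect inchoative shi- (before consonant 'y') → shiyachocha.
Attach tense future ung- → ungshiyachocha.
Vowel deletion: no change.

ungshiyachocha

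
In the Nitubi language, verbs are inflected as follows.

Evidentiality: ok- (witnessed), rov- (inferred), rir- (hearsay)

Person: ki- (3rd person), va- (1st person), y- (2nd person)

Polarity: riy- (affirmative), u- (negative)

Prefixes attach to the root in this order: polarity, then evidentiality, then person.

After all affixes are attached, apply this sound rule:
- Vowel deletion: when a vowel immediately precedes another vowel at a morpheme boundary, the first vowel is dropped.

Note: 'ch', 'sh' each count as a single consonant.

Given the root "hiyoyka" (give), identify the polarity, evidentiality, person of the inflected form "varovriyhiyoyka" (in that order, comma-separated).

affirmative, inferred, 1st person

Segment: va-rov-riy-hiyoyka.
polarity: riy- → affirmative.
evidentiality: rov- → inferred.
person: va- → 1st person.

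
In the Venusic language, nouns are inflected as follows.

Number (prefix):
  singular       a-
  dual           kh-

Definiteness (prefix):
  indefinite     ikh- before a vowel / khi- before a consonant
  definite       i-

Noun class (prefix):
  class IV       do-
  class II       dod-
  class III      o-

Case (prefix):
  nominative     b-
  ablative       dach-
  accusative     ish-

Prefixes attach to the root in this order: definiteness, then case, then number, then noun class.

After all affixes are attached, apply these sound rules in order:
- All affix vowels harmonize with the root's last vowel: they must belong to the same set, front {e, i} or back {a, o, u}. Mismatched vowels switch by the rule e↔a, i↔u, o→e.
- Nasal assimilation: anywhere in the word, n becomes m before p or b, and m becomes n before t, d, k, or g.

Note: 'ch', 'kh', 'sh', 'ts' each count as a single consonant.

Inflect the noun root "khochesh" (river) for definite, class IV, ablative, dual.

dekhdechikhochesh

Attach definiteness definite i- → ikhochesh.
Attach case ablative dach- → dachikhochesh.
Attach number dual kh- → khdachikhochesh.
Attach noun class class IV do- → dokhdachikhochesh.
Apply vowel harmony: dokhdachikhochesh → dekhdechikhochesh.
Nasal assimilation: no change.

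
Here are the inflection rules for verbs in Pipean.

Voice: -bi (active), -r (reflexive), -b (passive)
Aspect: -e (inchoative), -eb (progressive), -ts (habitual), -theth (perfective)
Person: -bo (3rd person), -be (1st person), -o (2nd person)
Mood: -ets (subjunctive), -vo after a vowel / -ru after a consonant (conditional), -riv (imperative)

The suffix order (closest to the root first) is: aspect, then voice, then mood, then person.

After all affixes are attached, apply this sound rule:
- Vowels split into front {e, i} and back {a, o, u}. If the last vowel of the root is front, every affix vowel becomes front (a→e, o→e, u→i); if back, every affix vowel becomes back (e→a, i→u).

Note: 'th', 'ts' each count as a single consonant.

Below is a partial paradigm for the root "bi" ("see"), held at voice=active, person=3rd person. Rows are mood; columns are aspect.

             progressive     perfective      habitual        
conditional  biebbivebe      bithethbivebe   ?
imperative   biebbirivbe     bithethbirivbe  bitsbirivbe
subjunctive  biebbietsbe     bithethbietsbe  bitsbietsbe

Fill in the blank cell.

bitsbivebe

Attach aspect habitual -ts → bits.
Attach voice active -bi → bitsbi.
Attach mood conditional -vo (after vowel 'i') → bitsbivo.
Attach person 3rd person -bo → bitsbivobo.
Apply vowel harmony: bitsbivobo → bitsbivebe.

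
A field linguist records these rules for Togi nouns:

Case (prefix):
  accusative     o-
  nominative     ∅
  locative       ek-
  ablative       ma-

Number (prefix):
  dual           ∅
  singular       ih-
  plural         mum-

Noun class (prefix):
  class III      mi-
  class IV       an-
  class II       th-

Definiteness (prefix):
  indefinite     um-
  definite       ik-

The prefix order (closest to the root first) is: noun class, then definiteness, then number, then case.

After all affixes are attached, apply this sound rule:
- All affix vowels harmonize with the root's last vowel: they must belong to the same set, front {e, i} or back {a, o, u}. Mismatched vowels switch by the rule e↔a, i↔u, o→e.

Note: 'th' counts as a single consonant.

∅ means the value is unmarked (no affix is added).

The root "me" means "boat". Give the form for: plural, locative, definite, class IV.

Attach noun class class IV an- → anme.
Attach definiteness definite ik- → ikanme.
Attach number plural mum- → mumikanme.
Attach case locative ek- → ekmumikanme.
Apply vowel harmony: ekmumikanme → ekmimikenme.

ekmimikenme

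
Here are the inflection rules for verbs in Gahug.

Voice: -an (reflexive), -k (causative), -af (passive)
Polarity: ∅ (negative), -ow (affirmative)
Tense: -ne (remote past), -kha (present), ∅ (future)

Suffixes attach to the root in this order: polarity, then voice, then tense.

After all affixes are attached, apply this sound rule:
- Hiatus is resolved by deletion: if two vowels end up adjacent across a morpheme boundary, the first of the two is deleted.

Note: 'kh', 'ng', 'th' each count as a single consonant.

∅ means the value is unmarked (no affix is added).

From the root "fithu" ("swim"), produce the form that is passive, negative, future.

fithaf

polarity = negative: zero marking, form stays fithu.
Attach voice passive -af → fithuaf.
tense = future: zero marking, form stays fithuaf.
Apply vowel deletion: fithuaf → fithaf.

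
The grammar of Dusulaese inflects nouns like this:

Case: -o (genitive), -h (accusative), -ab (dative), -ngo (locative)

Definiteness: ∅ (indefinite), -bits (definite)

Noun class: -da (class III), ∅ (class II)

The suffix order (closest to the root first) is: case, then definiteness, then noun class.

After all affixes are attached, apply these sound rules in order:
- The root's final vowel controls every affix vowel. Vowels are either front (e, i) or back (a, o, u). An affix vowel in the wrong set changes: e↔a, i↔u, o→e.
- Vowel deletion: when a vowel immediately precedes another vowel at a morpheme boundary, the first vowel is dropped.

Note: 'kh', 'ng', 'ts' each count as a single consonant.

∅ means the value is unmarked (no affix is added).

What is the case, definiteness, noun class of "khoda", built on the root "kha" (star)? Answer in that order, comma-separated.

genitive, indefinite, class III

Segment: kha-o-da.
case: -o → genitive.
definiteness: ∅ → indefinite.
noun class: -da → class III.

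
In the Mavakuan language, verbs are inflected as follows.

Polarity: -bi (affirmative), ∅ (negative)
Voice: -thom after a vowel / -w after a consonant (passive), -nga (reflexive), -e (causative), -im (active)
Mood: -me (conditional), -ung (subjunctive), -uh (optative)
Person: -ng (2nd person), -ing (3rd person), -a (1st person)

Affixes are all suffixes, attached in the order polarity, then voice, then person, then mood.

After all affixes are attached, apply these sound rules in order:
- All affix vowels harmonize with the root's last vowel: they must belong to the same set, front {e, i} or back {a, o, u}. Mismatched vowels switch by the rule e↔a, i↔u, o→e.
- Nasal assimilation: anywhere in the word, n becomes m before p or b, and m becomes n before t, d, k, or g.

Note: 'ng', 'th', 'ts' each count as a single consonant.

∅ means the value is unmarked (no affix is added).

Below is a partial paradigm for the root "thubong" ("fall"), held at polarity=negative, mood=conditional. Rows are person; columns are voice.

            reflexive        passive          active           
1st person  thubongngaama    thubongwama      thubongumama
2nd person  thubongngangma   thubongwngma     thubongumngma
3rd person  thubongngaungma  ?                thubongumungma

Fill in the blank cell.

polarity = negative: zero marking, form stays thubong.
Attach voice passive -w (after consonant 'ng') → thubongw.
Attach person 3rd person -ing → thubongwing.
Attach mood conditional -me → thubongwingme.
Apply vowel harmony: thubongwingme → thubongwungma.
Nasal assimilation: no change.

thubongwungma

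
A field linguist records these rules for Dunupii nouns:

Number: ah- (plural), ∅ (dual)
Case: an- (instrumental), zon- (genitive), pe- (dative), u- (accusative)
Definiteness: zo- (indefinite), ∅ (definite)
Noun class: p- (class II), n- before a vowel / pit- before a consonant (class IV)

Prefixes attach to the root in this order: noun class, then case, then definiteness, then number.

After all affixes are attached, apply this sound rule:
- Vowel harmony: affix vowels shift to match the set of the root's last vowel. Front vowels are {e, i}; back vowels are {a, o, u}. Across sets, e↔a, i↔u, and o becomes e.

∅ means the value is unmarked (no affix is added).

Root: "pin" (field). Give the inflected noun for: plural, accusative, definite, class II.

Attach noun class class II p- → ppin.
Attach case accusative u- → uppin.
definiteness = definite: zero marking, form stays uppin.
Attach number plural ah- → ahuppin.
Apply vowel harmony: ahuppin → ehippin.

ehippin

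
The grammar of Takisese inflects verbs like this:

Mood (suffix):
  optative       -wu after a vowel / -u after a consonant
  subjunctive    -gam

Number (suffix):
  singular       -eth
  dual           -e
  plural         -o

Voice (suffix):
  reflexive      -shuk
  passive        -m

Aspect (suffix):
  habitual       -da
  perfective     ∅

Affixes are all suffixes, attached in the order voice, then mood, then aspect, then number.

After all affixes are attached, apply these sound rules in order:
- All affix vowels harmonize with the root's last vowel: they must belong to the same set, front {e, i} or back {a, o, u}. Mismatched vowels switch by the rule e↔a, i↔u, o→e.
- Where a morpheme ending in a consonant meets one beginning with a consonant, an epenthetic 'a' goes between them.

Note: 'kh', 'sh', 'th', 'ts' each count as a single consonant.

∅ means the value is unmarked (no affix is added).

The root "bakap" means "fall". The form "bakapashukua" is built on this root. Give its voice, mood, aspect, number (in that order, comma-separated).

Segment: bakap-shuk-u-e.
voice: -shuk → reflexive.
mood: -wu/u → optative.
aspect: ∅ → perfective.
number: -e → dual.

reflexive, optative, perfective, dual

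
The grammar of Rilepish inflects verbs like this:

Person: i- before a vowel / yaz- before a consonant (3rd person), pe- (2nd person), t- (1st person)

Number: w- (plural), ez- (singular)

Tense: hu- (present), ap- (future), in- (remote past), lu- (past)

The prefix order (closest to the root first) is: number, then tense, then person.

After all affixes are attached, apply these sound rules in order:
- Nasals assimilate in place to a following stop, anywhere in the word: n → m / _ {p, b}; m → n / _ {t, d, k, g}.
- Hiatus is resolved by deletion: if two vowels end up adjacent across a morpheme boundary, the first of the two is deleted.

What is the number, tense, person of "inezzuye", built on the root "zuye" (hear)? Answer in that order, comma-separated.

Segment: i-in-ez-zuye.
number: ez- → singular.
tense: in- → remote past.
person: i/yaz- → 3rd person.

singular, remote past, 3rd person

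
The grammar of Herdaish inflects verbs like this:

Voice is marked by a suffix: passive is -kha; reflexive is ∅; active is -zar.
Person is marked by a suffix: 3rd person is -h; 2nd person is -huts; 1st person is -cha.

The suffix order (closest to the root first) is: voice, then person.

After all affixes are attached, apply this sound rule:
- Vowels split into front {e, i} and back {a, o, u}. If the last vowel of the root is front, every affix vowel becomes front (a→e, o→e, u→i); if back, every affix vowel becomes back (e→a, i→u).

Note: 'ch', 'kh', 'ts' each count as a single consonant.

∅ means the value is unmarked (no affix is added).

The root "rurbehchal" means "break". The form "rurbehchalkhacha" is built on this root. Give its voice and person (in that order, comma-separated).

passive, 1st person

Segment: rurbehchal-kha-cha.
voice: -kha → passive.
person: -cha → 1st person.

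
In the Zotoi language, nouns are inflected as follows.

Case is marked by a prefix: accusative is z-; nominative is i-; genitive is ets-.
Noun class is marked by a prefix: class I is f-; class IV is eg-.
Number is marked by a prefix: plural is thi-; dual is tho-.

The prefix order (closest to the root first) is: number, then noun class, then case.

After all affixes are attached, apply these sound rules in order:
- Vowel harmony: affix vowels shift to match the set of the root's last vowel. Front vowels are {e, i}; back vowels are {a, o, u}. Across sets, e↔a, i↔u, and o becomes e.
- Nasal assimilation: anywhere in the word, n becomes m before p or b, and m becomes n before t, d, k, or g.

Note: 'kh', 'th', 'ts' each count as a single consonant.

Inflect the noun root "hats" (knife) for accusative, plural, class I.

Attach number plural thi- → thihats.
Attach noun class class I f- → fthihats.
Attach case accusative z- → zfthihats.
Apply vowel harmony: zfthihats → zfthuhats.
Nasal assimilation: no change.

zfthuhats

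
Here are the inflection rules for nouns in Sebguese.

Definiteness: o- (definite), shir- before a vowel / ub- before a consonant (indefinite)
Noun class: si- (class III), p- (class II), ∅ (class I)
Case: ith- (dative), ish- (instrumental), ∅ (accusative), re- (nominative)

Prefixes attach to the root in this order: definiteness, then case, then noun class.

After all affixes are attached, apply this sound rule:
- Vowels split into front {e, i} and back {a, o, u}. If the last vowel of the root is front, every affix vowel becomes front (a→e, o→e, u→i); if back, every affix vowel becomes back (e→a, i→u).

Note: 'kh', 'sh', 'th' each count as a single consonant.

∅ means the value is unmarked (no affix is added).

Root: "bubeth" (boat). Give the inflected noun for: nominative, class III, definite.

Attach definiteness definite o- → obubeth.
Attach case nominative re- → reobubeth.
Attach noun class class III si- → sireobubeth.
Apply vowel harmony: sireobubeth → sireebubeth.

sireebubeth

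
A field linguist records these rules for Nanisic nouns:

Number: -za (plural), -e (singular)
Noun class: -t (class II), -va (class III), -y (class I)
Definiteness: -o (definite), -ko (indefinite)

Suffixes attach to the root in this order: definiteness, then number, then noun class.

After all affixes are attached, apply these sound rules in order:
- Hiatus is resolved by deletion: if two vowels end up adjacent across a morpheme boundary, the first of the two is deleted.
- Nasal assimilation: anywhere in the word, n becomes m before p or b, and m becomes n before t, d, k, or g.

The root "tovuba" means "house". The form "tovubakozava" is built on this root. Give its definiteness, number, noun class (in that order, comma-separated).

indefinite, plural, class III

Segment: tovuba-ko-za-va.
definiteness: -ko → indefinite.
number: -za → plural.
noun class: -va → class III.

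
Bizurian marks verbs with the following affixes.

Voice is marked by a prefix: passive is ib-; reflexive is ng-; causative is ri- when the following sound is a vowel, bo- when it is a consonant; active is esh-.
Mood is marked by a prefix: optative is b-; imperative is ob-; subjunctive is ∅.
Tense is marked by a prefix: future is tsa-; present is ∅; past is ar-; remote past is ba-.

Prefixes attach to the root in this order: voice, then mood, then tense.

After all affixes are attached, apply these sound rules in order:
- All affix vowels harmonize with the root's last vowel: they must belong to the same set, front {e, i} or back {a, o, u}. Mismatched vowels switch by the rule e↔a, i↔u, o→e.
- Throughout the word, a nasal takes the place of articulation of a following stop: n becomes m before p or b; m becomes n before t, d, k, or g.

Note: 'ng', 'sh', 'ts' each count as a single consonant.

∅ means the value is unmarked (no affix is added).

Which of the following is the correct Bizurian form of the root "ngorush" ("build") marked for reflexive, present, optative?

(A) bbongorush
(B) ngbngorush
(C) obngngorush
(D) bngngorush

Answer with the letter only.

D

Attach voice reflexive ng- → ngngorush.
Attach mood optative b- → bngngorush.
tense = present: zero marking, form stays bngngorush.
Vowel harmony: no change.
Nasal assimilation: no change.
So the correct form is bngngorush, option (D).
(A) bbongorush is wrong: it uses causative instead of reflexive for voice.
(C) obngngorush is wrong: it uses imperative instead of optative for mood.
(B) ngbngorush is wrong: it has the affixes in the wrong order.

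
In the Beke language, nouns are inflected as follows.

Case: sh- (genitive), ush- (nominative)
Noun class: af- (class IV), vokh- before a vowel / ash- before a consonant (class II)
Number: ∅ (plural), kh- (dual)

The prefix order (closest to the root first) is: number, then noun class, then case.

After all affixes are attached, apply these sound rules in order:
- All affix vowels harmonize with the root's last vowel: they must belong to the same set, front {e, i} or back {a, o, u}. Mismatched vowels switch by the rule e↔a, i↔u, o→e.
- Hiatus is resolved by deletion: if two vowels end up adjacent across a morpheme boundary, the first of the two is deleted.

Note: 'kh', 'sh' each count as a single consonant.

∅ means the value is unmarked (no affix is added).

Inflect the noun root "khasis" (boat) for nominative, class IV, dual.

ishefkhkhasis

Attach number dual kh- → khkhasis.
Attach noun class class IV af- → afkhkhasis.
Attach case nominative ush- → ushafkhkhasis.
Apply vowel harmony: ushafkhkhasis → ishefkhkhasis.
Vowel deletion: no change.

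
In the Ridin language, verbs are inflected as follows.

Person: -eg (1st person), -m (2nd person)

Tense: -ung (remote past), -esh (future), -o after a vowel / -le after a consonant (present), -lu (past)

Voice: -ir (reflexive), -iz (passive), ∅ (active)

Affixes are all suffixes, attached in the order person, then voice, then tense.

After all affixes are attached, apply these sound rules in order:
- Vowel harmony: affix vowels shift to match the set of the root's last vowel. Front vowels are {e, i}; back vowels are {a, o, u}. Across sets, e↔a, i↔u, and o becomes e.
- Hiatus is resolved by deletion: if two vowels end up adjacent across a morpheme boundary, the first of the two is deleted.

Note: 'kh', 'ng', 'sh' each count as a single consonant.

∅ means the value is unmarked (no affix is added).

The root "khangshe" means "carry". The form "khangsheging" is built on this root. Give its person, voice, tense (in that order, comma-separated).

1st person, active, remote past

Segment: khangshe-eg-ung.
person: -eg → 1st person.
voice: ∅ → active.
tense: -ung → remote past.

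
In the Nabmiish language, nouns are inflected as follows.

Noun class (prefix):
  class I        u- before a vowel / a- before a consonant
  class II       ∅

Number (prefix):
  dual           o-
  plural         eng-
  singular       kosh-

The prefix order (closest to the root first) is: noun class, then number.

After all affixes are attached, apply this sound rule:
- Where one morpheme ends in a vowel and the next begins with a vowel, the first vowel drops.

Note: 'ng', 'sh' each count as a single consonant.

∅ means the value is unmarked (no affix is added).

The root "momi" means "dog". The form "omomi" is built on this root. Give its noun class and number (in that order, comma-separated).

Segment: o-momi.
noun class: ∅ → class II.
number: o- → dual.

class II, dual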